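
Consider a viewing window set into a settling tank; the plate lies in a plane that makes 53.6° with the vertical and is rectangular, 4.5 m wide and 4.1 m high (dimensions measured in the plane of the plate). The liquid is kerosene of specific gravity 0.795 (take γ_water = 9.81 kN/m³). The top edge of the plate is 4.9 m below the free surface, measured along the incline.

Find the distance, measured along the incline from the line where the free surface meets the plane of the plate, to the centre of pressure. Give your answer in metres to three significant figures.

y_p = 7.15 m

γ = 0.795 × 9.81 = 7.79895 kN/m³.
The plate makes 53.6° with the vertical, i.e. θ = 90° − 53.6° = 36.4° to the horizontal. Measuring y along the incline from the free-surface line, vertical depth h = y·sinθ with sinθ = 0.593419.
The centroid lies 4.1/2 = 2.05 m below the top edge, so y_c = 4.9 + 2.05 = 6.95 m and h_c = 6.95 × 0.593419 = 4.12426 m.
A = 4.5 × 4.1 = 18.45 m².
Resultant F = γ·h_c·A = 7.79895 × 4.12426 × 18.45 = 593.442 kN.
I_c = b·h³/12 = 4.5 × 4.1³/12 = 25.8454 m⁴.
Centre of pressure: y_p = y_c + I_c/(y_c·A) = 6.95 + 25.8454/(6.95 × 18.45) = 6.95 + 0.201559 = 7.15156 m along the plane.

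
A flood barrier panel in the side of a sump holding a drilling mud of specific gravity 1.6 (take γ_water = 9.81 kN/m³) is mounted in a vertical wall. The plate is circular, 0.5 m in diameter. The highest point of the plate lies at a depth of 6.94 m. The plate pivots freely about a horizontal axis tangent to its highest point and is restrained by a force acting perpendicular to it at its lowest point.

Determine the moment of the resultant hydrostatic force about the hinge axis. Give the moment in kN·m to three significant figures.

γ = 1.6 × 9.81 = 15.696 kN/m³.
The centroid is at the centre, 0.25 m below the top of the plate, so the centroid depth is h_c = 6.94 + 0.25 = 7.19 m.
A = π(0.25)² = 0.19635 m².
Resultant F = γ·h_c·A = 15.696 × 7.19 × 0.19635 = 22.1589 kN.
I_c = πr⁴/4 = π × 0.25⁴/4 = 0.00306796 m⁴.
Centre of pressure: y_p = y_c + I_c/(y_c·A) = 7.19 + 0.00306796/(7.19 × 0.19635) = 7.19 + 0.00217315 = 7.19217 m along the plane.
The resultant acts 0.25 + 0.00217315 = 0.252173 m (along the plate) below the hinge at the top edge, so the moment about the hinge is M = F × 0.252173 = 22.1589 × 0.252173 = 5.58788 kN·m.

M ≈ 5.59 kN·m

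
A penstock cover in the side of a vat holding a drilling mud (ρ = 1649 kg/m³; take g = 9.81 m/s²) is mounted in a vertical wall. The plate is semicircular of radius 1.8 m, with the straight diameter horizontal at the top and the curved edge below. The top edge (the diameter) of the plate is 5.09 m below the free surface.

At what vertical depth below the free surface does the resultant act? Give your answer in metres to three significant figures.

h_p = 5.89 m

γ = ρg = 1649 × 9.81 / 1000 = 16.17669 kN/m³.
The centroid of a semicircle lies 4r/(3π) = 0.763944 m from the diameter, here below the top edge, so the centroid depth is h_c = 5.09 + 0.763944 = 5.85394 m.
A = πr²/2 = π × 1.8²/2 = 5.08938 m².
Resultant F = γ·h_c·A = 16.17669 × 5.85394 × 5.08938 = 481.951 kN.
I_c = (π/8 − 8/(9π))·r⁴ = 0.109757 × 1.8⁴ = 1.15219 m⁴.
Centre of pressure: y_p = y_c + I_c/(y_c·A) = 5.85394 + 1.15219/(5.85394 × 5.08938) = 5.85394 + 0.0386733 = 5.89261 m along the plane.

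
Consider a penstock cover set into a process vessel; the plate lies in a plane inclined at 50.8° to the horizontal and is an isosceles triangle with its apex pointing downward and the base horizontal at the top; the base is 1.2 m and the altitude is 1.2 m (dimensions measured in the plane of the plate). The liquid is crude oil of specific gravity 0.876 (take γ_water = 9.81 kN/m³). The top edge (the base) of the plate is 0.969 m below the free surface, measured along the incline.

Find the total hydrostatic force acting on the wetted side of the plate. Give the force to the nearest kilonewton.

F ≈ 7 kN

γ = 0.876 × 9.81 = 8.59356 kN/m³.
Let θ = 50.8° be the plate's angle to the horizontal; measure y along the incline from where the plane meets the free surface. Vertical depth h = y·sinθ with sinθ = 0.774944.
With the apex down, the centroid sits h/3 = 1.2/3 = 0.4 m below the base (the top edge), so y_c = 0.969 + 0.4 = 1.369 m and h_c = 1.369 × 0.774944 = 1.0609 m.
A = ½ × 1.2 × 1.2 = 0.72 m².
Resultant F = γ·h_c·A = 8.59356 × 1.0609 × 0.72 = 6.56417 kN.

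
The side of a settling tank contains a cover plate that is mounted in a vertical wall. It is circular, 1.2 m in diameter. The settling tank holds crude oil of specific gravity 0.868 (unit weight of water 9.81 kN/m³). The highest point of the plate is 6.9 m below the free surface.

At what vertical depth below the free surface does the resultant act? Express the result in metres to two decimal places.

γ = 0.868 × 9.81 = 8.51508 kN/m³.
The centroid is at the centre, 0.6 m below the top of the plate, so the centroid depth is h_c = 6.9 + 0.6 = 7.5 m.
A = π(0.6)² = 1.13097 m².
Resultant F = γ·h_c·A = 8.51508 × 7.5 × 1.13097 = 72.2273 kN.
I_c = πr⁴/4 = π × 0.6⁴/4 = 0.101788 m⁴.
Centre of pressure: y_p = y_c + I_c/(y_c·A) = 7.5 + 0.101788/(7.5 × 1.13097) = 7.5 + 0.0120001 = 7.512 m along the plane.

h_p = 7.51 m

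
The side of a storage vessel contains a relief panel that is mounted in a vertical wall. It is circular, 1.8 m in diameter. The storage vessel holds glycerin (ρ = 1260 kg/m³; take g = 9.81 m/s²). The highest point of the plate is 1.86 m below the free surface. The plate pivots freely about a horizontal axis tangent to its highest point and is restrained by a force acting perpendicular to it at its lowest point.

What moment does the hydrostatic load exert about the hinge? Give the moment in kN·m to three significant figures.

γ = ρg = 1260 × 9.81 / 1000 = 12.3606 kN/m³.
The centroid is at the centre, 0.9 m below the top of the plate, so the centroid depth is h_c = 1.86 + 0.9 = 2.76 m.
A = π(0.9)² = 2.54469 m².
Resultant F = γ·h_c·A = 12.3606 × 2.76 × 2.54469 = 86.8128 kN.
I_c = πr⁴/4 = π × 0.9⁴/4 = 0.5153 m⁴.
Centre of pressure: y_p = y_c + I_c/(y_c·A) = 2.76 + 0.5153/(2.76 × 2.54469) = 2.76 + 0.0733696 = 2.83337 m along the plane.
The resultant acts 0.9 + 0.0733696 = 0.97337 m (along the plate) below the hinge at the top edge, so the moment about the hinge is M = F × 0.97337 = 86.8128 × 0.97337 = 84.501 kN·m.

M ≈ 84.5 kN·m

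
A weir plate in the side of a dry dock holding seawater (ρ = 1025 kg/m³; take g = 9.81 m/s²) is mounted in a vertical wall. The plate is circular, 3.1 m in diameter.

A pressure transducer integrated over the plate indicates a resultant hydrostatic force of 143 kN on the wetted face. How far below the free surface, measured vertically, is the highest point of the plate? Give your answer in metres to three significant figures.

γ = ρg = 1025 × 9.81 / 1000 = 10.05525 kN/m³.
A = π(1.55)² = 7.54768 m².
From F = γ·h_c·A, the centroid depth is h_c = 143/(10.05525 × 7.54768) = 1.88421 m.
The centroid is at the centre, 1.55 m below the top of the plate, so the highest point sits at h_top = 1.88421 − 1.55 = 0.33421 m below the surface.

d_top ≈ 0.334 m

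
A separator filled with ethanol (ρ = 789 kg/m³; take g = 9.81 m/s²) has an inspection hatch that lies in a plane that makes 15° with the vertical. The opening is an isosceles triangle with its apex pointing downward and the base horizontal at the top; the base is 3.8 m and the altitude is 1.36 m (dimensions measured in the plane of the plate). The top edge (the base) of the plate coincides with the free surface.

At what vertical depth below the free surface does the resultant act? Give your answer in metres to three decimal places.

γ = ρg = 789 × 9.81 / 1000 = 7.74009 kN/m³.
The plate makes 15° with the vertical, i.e. θ = 90° − 15° = 75° to the horizontal. Measuring y along the incline from the free-surface line, vertical depth h = y·sinθ with sinθ = 0.965926.
With the apex down, the centroid sits h/3 = 1.36/3 = 0.453333 m below the base (the top edge), so y_c = 0.453333 m and h_c = 0.453333 × 0.965926 = 0.437886 m.
A = ½ × 3.8 × 1.36 = 2.584 m².
Resultant F = γ·h_c·A = 7.74009 × 0.437886 × 2.584 = 8.75789 kN.
I_c = b·h³/36 = 3.8 × 1.36³/36 = 0.26552 m⁴.
Centre of pressure: y_p = y_c + I_c/(y_c·A) = 0.453333 + 0.26552/(0.453333 × 2.584) = 0.453333 + 0.226667 = 0.68 m along the plane.
Vertically, h_p = y_p·sinθ = 0.68 × 0.965926 = 0.65683 m.

h_p = 0.657 m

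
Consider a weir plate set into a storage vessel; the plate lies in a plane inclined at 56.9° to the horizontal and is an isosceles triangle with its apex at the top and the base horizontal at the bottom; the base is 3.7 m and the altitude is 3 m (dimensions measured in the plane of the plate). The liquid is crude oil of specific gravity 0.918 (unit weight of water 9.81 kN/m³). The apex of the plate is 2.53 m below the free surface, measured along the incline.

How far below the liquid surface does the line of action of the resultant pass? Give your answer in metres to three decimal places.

γ = 0.918 × 9.81 = 9.00558 kN/m³.
Let θ = 56.9° be the plate's angle to the horizontal; measure y along the incline from where the plane meets the free surface. Vertical depth h = y·sinθ with sinθ = 0.837719.
With the apex up, the centroid sits 2h/3 = 2 × 3/3 = 2 m below the apex, so y_c = 2.53 + 2 = 4.53 m and h_c = 4.53 × 0.837719 = 3.79487 m.
A = ½ × 3.7 × 3 = 5.55 m².
Resultant F = γ·h_c·A = 9.00558 × 3.79487 × 5.55 = 189.671 kN.
I_c = b·h³/36 = 3.7 × 3³/36 = 2.775 m⁴.
Centre of pressure: y_p = y_c + I_c/(y_c·A) = 4.53 + 2.775/(4.53 × 5.55) = 4.53 + 0.110375 = 4.64038 m along the plane.
Vertically, h_p = y_p·sinθ = 4.64038 × 0.837719 = 3.88733 m.

h_p = 3.887 m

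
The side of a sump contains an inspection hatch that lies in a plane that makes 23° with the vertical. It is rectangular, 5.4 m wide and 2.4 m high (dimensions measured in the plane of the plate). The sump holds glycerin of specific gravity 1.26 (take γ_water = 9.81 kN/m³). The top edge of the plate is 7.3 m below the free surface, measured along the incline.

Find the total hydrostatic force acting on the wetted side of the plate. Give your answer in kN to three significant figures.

γ = 1.26 × 9.81 = 12.3606 kN/m³.
The plate makes 23° with the vertical, i.e. θ = 90° − 23° = 67° to the horizontal. Measuring y along the incline from the free-surface line, vertical depth h = y·sinθ with sinθ = 0.920505.
The centroid lies 2.4/2 = 1.2 m below the top edge, so y_c = 7.3 + 1.2 = 8.5 m and h_c = 8.5 × 0.920505 = 7.82429 m.
A = 5.4 × 2.4 = 12.96 m².
Resultant F = γ·h_c·A = 12.3606 × 7.82429 × 12.96 = 1253.4 kN.

F ≈ 1250 kN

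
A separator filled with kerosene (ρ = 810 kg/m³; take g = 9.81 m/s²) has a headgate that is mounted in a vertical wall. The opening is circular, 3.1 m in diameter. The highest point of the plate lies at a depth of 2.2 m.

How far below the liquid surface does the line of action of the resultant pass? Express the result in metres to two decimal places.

γ = ρg = 810 × 9.81 / 1000 = 7.9461 kN/m³.
The centroid is at the centre, 1.55 m below the top of the plate, so the centroid depth is h_c = 2.2 + 1.55 = 3.75 m.
A = π(1.55)² = 7.54768 m².
Resultant F = γ·h_c·A = 7.9461 × 3.75 × 7.54768 = 224.905 kN.
I_c = πr⁴/4 = π × 1.55⁴/4 = 4.53332 m⁴.
Centre of pressure: y_p = y_c + I_c/(y_c·A) = 3.75 + 4.53332/(3.75 × 7.54768) = 3.75 + 0.160166 = 3.91017 m along the plane.

h_p = 3.91 m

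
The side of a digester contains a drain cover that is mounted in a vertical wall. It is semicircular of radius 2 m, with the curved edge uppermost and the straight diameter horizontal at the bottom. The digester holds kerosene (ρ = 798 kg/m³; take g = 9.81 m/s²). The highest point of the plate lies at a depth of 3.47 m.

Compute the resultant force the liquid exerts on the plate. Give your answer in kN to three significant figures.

F ≈ 227 kN

γ = ρg = 798 × 9.81 / 1000 = 7.82838 kN/m³.
The centroid lies 4r/(3π) = 0.848826 m above the diameter, so r − 4r/(3π) = 2 − 0.848826 = 1.15117 m below the topmost point, so the centroid depth is h_c = 3.47 + 1.15117 = 4.62117 m.
A = πr²/2 = π × 2²/2 = 6.28319 m².
Resultant F = γ·h_c·A = 7.82838 × 4.62117 × 6.28319 = 227.302 kN.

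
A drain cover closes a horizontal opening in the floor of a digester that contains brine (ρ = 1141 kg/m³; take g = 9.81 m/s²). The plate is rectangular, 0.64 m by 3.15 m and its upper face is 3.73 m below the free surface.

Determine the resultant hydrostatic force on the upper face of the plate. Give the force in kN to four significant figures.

γ = ρg = 1141 × 9.81 / 1000 = 11.19321 kN/m³.
The plate is horizontal, so pressure is uniform at p = γ·h = 11.19321 × 3.73 = 41.7507 kN/m².
A = 0.64 × 3.15 = 2.016 m².
F = p·A = 41.7507 × 2.016 = 84.1694 kN.

F ≈ 84.17 kN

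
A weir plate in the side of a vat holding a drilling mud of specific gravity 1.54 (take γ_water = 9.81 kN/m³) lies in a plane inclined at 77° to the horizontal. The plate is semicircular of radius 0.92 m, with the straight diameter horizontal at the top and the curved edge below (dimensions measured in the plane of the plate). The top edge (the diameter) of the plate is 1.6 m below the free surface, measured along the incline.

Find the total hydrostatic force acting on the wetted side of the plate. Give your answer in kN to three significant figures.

F ≈ 39.0 kN

γ = 1.54 × 9.81 = 15.1074 kN/m³.
Let θ = 77° be the plate's angle to the horizontal; measure y along the incline from where the plane meets the free surface. Vertical depth h = y·sinθ with sinθ = 0.974370.
The centroid of a semicircle lies 4r/(3π) = 0.39046 m from the diameter, here below the top edge, so y_c = 1.6 + 0.39046 = 1.99046 m and h_c = 1.99046 × 0.974370 = 1.93944 m.
A = πr²/2 = π × 0.92²/2 = 1.32952 m².
Resultant F = γ·h_c·A = 15.1074 × 1.93944 × 1.32952 = 38.9548 kN.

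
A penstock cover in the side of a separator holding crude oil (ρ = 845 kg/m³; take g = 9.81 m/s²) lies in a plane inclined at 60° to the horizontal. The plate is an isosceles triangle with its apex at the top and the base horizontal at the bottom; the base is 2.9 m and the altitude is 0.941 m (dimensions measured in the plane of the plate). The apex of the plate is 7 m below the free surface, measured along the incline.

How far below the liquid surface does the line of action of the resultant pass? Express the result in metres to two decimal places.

γ = ρg = 845 × 9.81 / 1000 = 8.28945 kN/m³.
Let θ = 60° be the plate's angle to the horizontal; measure y along the incline from where the plane meets the free surface. Vertical depth h = y·sinθ with sinθ = 0.866025.
With the apex up, the centroid sits 2h/3 = 2 × 0.941/3 = 0.627333 m below the apex, so y_c = 7 + 0.627333 = 7.62733 m and h_c = 7.62733 × 0.866025 = 6.60546 m.
A = ½ × 2.9 × 0.941 = 1.36445 m².
Resultant F = γ·h_c·A = 8.28945 × 6.60546 × 1.36445 = 74.7113 kN.
I_c = b·h³/36 = 2.9 × 0.941³/36 = 0.0671219 m⁴.
Centre of pressure: y_p = y_c + I_c/(y_c·A) = 7.62733 + 0.0671219/(7.62733 × 1.36445) = 7.62733 + 0.00644962 = 7.63378 m along the plane.
Vertically, h_p = y_p·sinθ = 7.63378 × 0.866025 = 6.61104 m.

h_p = 6.61 m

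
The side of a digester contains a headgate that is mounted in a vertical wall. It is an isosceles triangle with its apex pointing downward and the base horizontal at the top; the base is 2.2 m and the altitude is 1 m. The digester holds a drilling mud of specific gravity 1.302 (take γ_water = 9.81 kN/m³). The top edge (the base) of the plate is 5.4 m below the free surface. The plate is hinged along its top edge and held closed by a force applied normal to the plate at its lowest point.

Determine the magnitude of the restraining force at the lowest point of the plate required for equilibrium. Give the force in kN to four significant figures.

γ = 1.302 × 9.81 = 12.77262 kN/m³.
With the apex down, the centroid sits h/3 = 1/3 = 0.333333 m below the base (the top edge), so the centroid depth is h_c = 5.4 + 0.333333 = 5.73333 m.
A = ½ × 2.2 × 1 = 1.1 m².
Resultant F = γ·h_c·A = 12.77262 × 5.73333 × 1.1 = 80.5526 kN.
I_c = b·h³/36 = 2.2 × 1³/36 = 0.0611111 m⁴.
Centre of pressure: y_p = y_c + I_c/(y_c·A) = 5.73333 + 0.0611111/(5.73333 × 1.1) = 5.73333 + 0.00968993 = 5.74302 m along the plane.
The resultant acts 0.333333 + 0.00968993 = 0.343023 m (along the plate) below the hinge at the top edge, so the moment about the hinge is M = F × 0.343023 = 80.5526 × 0.343023 = 27.6314 kN·m.
A normal force at the bottom, 1 m from the hinge, must supply this moment: P = 27.6314/1 = 27.6314 kN.

P ≈ 27.63 kN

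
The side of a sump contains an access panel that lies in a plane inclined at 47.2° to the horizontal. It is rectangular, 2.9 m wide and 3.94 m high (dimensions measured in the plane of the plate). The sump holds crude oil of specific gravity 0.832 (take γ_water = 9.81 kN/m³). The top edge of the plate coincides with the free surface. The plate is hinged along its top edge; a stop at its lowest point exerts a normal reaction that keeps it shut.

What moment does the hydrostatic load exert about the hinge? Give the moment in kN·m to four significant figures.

γ = 0.832 × 9.81 = 8.16192 kN/m³.
Let θ = 47.2° be the plate's angle to the horizontal; measure y along the incline from where the plane meets the free surface. Vertical depth h = y·sinθ with sinθ = 0.733730.
The centroid lies 3.94/2 = 1.97 m below the top edge, so y_c = 1.97 m and h_c = 1.97 × 0.733730 = 1.44545 m.
A = 2.9 × 3.94 = 11.426 m².
Resultant F = γ·h_c·A = 8.16192 × 1.44545 × 11.426 = 134.8 kN.
I_c = b·h³/12 = 2.9 × 3.94³/12 = 14.7811 m⁴.
Centre of pressure: y_p = y_c + I_c/(y_c·A) = 1.97 + 14.7811/(1.97 × 11.426) = 1.97 + 0.656669 = 2.62667 m along the plane.
The resultant acts 1.97 + 0.656669 = 2.62667 m (along the plate) below the hinge at the top edge, so the moment about the hinge is M = F × 2.62667 = 134.8 × 2.62667 = 354.075 kN·m.

M ≈ 354.1 kN·m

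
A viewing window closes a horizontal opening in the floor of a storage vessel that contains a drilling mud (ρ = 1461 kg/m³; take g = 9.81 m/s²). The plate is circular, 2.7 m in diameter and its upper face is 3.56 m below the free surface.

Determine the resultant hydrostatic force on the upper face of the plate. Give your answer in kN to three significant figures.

F ≈ 292 kN

γ = ρg = 1461 × 9.81 / 1000 = 14.33241 kN/m³.
The plate is horizontal, so pressure is uniform at p = γ·h = 14.33241 × 3.56 = 51.0234 kN/m².
A = π(1.35)² = 5.72555 m².
F = p·A = 51.0234 × 5.72555 = 292.137 kN.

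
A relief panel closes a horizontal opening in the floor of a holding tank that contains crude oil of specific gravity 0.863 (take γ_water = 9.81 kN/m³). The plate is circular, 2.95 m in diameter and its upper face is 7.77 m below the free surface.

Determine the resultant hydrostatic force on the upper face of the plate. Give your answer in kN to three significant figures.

γ = 0.863 × 9.81 = 8.46603 kN/m³.
The plate is horizontal, so pressure is uniform at p = γ·h = 8.46603 × 7.77 = 65.7811 kN/m².
A = π(1.475)² = 6.83493 m².
F = p·A = 65.7811 × 6.83493 = 449.609 kN.

F ≈ 450 kN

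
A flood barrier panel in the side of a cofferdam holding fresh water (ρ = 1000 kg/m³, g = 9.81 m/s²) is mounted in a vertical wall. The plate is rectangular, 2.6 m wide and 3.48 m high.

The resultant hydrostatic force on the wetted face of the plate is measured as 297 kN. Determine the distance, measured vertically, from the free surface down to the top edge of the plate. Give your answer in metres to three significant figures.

γ = ρg = 1000 × 9.81 = 9810 N/m³ = 9.81 kN/m³.
A = 2.6 × 3.48 = 9.048 m².
From F = γ·h_c·A, the centroid depth is h_c = 297/(9.81 × 9.048) = 3.34607 m.
The centroid lies 3.48/2 = 1.74 m below the top edge, so the top edge sits at h_top = 3.34607 − 1.74 = 1.60607 m below the surface.

d_top ≈ 1.61 m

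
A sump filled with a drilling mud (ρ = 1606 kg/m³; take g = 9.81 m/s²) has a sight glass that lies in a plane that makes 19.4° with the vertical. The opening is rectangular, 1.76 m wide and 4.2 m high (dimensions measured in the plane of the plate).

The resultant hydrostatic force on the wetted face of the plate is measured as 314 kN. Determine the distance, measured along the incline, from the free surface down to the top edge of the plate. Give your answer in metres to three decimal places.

γ = ρg = 1606 × 9.81 / 1000 = 15.75486 kN/m³.
A = 1.76 × 4.2 = 7.392 m².
From F = γ·h_c·A, the centroid depth is h_c = 314/(15.75486 × 7.392) = 2.69621 m.
The plate makes 19.4° with the vertical, i.e. θ = 90° − 19.4° = 70.6° to the horizontal. Measuring y along the incline from the free-surface line, vertical depth h = y·sinθ with sinθ = 0.943223.
Along the incline, y_c = h_c/sinθ = 2.69621/0.943223 = 2.85851 m.
The centroid lies 4.2/2 = 2.1 m below the top edge, so the top edge sits at y_top = 2.85851 − 2.1 = 0.75851 m along the incline.

y_top ≈ 0.759 m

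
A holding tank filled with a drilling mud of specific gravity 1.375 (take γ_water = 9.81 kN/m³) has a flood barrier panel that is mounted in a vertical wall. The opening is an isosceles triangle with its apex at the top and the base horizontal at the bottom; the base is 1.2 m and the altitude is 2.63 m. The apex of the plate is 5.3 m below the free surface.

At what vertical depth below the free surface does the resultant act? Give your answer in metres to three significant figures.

h_p = 7.11 m

γ = 1.375 × 9.81 = 13.48875 kN/m³.
With the apex up, the centroid sits 2h/3 = 2 × 2.63/3 = 1.75333 m below the apex, so the centroid depth is h_c = 5.3 + 1.75333 = 7.05333 m.
A = ½ × 1.2 × 2.63 = 1.578 m².
Resultant F = γ·h_c·A = 13.48875 × 7.05333 × 1.578 = 150.132 kN.
I_c = b·h³/36 = 1.2 × 2.63³/36 = 0.606382 m⁴.
Centre of pressure: y_p = y_c + I_c/(y_c·A) = 7.05333 + 0.606382/(7.05333 × 1.578) = 7.05333 + 0.054481 = 7.10781 m along the plane.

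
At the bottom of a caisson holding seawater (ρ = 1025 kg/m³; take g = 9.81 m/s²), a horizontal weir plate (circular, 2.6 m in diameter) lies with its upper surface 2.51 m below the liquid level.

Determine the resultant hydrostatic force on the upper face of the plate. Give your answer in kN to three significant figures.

γ = ρg = 1025 × 9.81 / 1000 = 10.05525 kN/m³.
The plate is horizontal, so pressure is uniform at p = γ·h = 10.05525 × 2.51 = 25.2387 kN/m².
A = π(1.3)² = 5.30929 m².
F = p·A = 25.2387 × 5.30929 = 134 kN.

F ≈ 134 kN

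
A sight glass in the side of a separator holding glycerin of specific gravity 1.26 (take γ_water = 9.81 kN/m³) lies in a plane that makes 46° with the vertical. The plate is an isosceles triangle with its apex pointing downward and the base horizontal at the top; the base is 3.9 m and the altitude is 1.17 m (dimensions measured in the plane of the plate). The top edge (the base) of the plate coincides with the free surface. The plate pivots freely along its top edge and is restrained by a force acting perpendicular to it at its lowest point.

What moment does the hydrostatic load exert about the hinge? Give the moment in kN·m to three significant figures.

γ = 1.26 × 9.81 = 12.3606 kN/m³.
The plate makes 46° with the vertical, i.e. θ = 90° − 46° = 44° to the horizontal. Measuring y along the incline from the free-surface line, vertical depth h = y·sinθ with sinθ = 0.694658.
With the apex down, the centroid sits h/3 = 1.17/3 = 0.39 m below the base (the top edge), so y_c = 0.39 m and h_c = 0.39 × 0.694658 = 0.270917 m.
A = ½ × 3.9 × 1.17 = 2.2815 m².
Resultant F = γ·h_c·A = 12.3606 × 0.270917 × 2.2815 = 7.64005 kN.
I_c = b·h³/36 = 3.9 × 1.17³/36 = 0.173508 m⁴.
Centre of pressure: y_p = y_c + I_c/(y_c·A) = 0.39 + 0.173508/(0.39 × 2.2815) = 0.39 + 0.195 = 0.585 m along the plane.
The resultant acts 0.39 + 0.195 = 0.585 m (along the plate) below the hinge at the top edge, so the moment about the hinge is M = F × 0.585 = 7.64005 × 0.585 = 4.46943 kN·m.

M ≈ 4.47 kN·m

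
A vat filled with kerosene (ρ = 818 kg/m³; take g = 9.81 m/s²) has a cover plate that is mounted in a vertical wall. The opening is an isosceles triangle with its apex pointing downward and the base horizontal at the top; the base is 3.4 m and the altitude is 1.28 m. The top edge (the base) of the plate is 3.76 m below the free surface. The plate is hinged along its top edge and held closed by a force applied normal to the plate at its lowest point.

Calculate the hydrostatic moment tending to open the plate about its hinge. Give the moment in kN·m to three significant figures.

M ≈ 32.8 kN·m

γ = ρg = 818 × 9.81 / 1000 = 8.02458 kN/m³.
With the apex down, the centroid sits h/3 = 1.28/3 = 0.426667 m below the base (the top edge), so the centroid depth is h_c = 3.76 + 0.426667 = 4.18667 m.
A = ½ × 3.4 × 1.28 = 2.176 m².
Resultant F = γ·h_c·A = 8.02458 × 4.18667 × 2.176 = 73.1055 kN.
I_c = b·h³/36 = 3.4 × 1.28³/36 = 0.198064 m⁴.
Centre of pressure: y_p = y_c + I_c/(y_c·A) = 4.18667 + 0.198064/(4.18667 × 2.176) = 4.18667 + 0.0217409 = 4.20841 m along the plane.
The resultant acts 0.426667 + 0.0217409 = 0.448408 m (along the plate) below the hinge at the top edge, so the moment about the hinge is M = F × 0.448408 = 73.1055 × 0.448408 = 32.7811 kN·m.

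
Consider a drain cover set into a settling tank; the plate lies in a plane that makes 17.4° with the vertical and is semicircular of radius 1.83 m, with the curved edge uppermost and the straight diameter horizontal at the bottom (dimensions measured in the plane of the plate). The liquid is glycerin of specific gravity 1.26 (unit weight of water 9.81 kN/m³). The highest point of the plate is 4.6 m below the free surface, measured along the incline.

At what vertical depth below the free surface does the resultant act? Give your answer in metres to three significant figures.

h_p = 5.43 m

γ = 1.26 × 9.81 = 12.3606 kN/m³.
The plate makes 17.4° with the vertical, i.e. θ = 90° − 17.4° = 72.6° to the horizontal. Measuring y along the incline from the free-surface line, vertical depth h = y·sinθ with sinθ = 0.954240.
The centroid lies 4r/(3π) = 0.776676 m above the diameter, so r − 4r/(3π) = 1.83 − 0.776676 = 1.05332 m below the topmost point, so y_c = 4.6 + 1.05332 = 5.65332 m and h_c = 5.65332 × 0.954240 = 5.39462 m.
A = πr²/2 = π × 1.83²/2 = 5.26044 m².
Resultant F = γ·h_c·A = 12.3606 × 5.39462 × 5.26044 = 350.77 kN.
I_c = (π/8 − 8/(9π))·r⁴ = 0.109757 × 1.83⁴ = 1.23094 m⁴.
Centre of pressure: y_p = y_c + I_c/(y_c·A) = 5.65332 + 1.23094/(5.65332 × 5.26044) = 5.65332 + 0.0413915 = 5.69471 m along the plane.
Vertically, h_p = y_p·sinθ = 5.69471 × 0.954240 = 5.43412 m.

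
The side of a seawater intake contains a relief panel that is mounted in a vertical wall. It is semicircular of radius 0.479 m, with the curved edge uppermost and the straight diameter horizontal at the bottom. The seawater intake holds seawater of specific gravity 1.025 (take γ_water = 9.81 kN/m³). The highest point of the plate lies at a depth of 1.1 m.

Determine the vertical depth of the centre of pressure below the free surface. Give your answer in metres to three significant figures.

γ = 1.025 × 9.81 = 10.05525 kN/m³.
The centroid lies 4r/(3π) = 0.203294 m above the diameter, so r − 4r/(3π) = 0.479 − 0.203294 = 0.275706 m below the topmost point, so the centroid depth is h_c = 1.1 + 0.275706 = 1.37571 m.
A = πr²/2 = π × 0.479²/2 = 0.360405 m².
Resultant F = γ·h_c·A = 10.05525 × 1.37571 × 0.360405 = 4.98552 kN.
I_c = (π/8 − 8/(9π))·r⁴ = 0.109757 × 0.479⁴ = 0.00577796 m⁴.
Centre of pressure: y_p = y_c + I_c/(y_c·A) = 1.37571 + 0.00577796/(1.37571 × 0.360405) = 1.37571 + 0.0116535 = 1.38736 m along the plane.

h_p = 1.39 m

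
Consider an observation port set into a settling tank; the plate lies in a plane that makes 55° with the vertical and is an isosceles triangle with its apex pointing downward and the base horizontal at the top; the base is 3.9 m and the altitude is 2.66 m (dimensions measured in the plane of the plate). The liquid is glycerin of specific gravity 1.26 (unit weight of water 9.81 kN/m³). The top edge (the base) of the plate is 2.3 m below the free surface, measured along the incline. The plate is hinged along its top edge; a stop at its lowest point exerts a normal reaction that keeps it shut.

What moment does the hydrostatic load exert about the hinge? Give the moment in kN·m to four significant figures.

M ≈ 118.4 kN·m

γ = 1.26 × 9.81 = 12.3606 kN/m³.
The plate makes 55° with the vertical, i.e. θ = 90° − 55° = 35° to the horizontal. Measuring y along the incline from the free-surface line, vertical depth h = y·sinθ with sinθ = 0.573576.
With the apex down, the centroid sits h/3 = 2.66/3 = 0.886667 m below the base (the top edge), so y_c = 2.3 + 0.886667 = 3.18667 m and h_c = 3.18667 × 0.573576 = 1.8278 m.
A = ½ × 3.9 × 2.66 = 5.187 m².
Resultant F = γ·h_c·A = 12.3606 × 1.8278 × 5.187 = 117.188 kN.
I_c = b·h³/36 = 3.9 × 2.66³/36 = 2.03895 m⁴.
Centre of pressure: y_p = y_c + I_c/(y_c·A) = 3.18667 + 2.03895/(3.18667 × 5.187) = 3.18667 + 0.123354 = 3.31002 m along the plane.
The resultant acts 0.886667 + 0.123354 = 1.01002 m (along the plate) below the hinge at the top edge, so the moment about the hinge is M = F × 1.01002 = 117.188 × 1.01002 = 118.362 kN·m.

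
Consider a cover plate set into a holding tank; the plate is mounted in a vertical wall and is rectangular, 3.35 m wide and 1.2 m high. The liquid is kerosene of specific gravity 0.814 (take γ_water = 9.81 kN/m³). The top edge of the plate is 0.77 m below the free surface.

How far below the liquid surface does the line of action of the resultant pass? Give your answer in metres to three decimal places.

γ = 0.814 × 9.81 = 7.98534 kN/m³.
The centroid lies 1.2/2 = 0.6 m below the top edge, so the centroid depth is h_c = 0.77 + 0.6 = 1.37 m.
A = 3.35 × 1.2 = 4.02 m².
Resultant F = γ·h_c·A = 7.98534 × 1.37 × 4.02 = 43.9785 kN.
I_c = b·h³/12 = 3.35 × 1.2³/12 = 0.4824 m⁴.
Centre of pressure: y_p = y_c + I_c/(y_c·A) = 1.37 + 0.4824/(1.37 × 4.02) = 1.37 + 0.0875912 = 1.45759 m along the plane.

h_p = 1.458 m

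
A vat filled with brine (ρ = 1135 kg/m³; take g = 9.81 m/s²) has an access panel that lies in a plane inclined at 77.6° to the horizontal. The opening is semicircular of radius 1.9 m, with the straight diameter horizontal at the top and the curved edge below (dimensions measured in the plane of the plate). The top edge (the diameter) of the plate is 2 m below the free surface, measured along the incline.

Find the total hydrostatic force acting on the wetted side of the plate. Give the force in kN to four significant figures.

F ≈ 173.1 kN

γ = ρg = 1135 × 9.81 / 1000 = 11.13435 kN/m³.
Let θ = 77.6° be the plate's angle to the horizontal; measure y along the incline from where the plane meets the free surface. Vertical depth h = y·sinθ with sinθ = 0.976672.
The centroid of a semicircle lies 4r/(3π) = 0.806385 m from the diameter, here below the top edge, so y_c = 2 + 0.806385 = 2.80639 m and h_c = 2.80639 × 0.976672 = 2.74092 m.
A = πr²/2 = π × 1.9²/2 = 5.67057 m².
Resultant F = γ·h_c·A = 11.13435 × 2.74092 × 5.67057 = 173.057 kN.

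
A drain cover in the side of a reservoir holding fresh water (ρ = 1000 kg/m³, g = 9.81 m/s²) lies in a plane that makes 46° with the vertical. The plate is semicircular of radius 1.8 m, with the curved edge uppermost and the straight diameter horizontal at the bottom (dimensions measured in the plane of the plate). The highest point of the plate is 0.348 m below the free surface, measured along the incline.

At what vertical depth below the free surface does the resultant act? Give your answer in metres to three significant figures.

h_p = 1.08 m

γ = ρg = 1000 × 9.81 = 9810 N/m³ = 9.81 kN/m³.
The plate makes 46° with the vertical, i.e. θ = 90° − 46° = 44° to the horizontal. Measuring y along the incline from the free-surface line, vertical depth h = y·sinθ with sinθ = 0.694658.
The centroid lies 4r/(3π) = 0.763944 m above the diameter, so r − 4r/(3π) = 1.8 − 0.763944 = 1.03606 m below the topmost point, so y_c = 0.348 + 1.03606 = 1.38406 m and h_c = 1.38406 × 0.694658 = 0.961448 m.
A = πr²/2 = π × 1.8²/2 = 5.08938 m².
Resultant F = γ·h_c·A = 9.81 × 0.961448 × 5.08938 = 48.002 kN.
I_c = (π/8 − 8/(9π))·r⁴ = 0.109757 × 1.8⁴ = 1.15219 m⁴.
Centre of pressure: y_p = y_c + I_c/(y_c·A) = 1.38406 + 1.15219/(1.38406 × 5.08938) = 1.38406 + 0.16357 = 1.54763 m along the plane.
Vertically, h_p = y_p·sinθ = 1.54763 × 0.694658 = 1.07507 m.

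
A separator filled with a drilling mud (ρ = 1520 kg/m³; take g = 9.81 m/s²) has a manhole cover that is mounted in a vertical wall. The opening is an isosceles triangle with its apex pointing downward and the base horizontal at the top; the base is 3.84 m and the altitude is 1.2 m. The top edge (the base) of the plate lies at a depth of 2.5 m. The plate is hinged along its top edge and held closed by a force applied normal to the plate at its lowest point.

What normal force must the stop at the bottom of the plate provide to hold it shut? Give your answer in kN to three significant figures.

γ = ρg = 1520 × 9.81 / 1000 = 14.9112 kN/m³.
With the apex down, the centroid sits h/3 = 1.2/3 = 0.4 m below the base (the top edge), so the centroid depth is h_c = 2.5 + 0.4 = 2.9 m.
A = ½ × 3.84 × 1.2 = 2.304 m².
Resultant F = γ·h_c·A = 14.9112 × 2.9 × 2.304 = 99.6307 kN.
I_c = b·h³/36 = 3.84 × 1.2³/36 = 0.18432 m⁴.
Centre of pressure: y_p = y_c + I_c/(y_c·A) = 2.9 + 0.18432/(2.9 × 2.304) = 2.9 + 0.0275862 = 2.92759 m along the plane.
The resultant acts 0.4 + 0.0275862 = 0.427586 m (along the plate) below the hinge at the top edge, so the moment about the hinge is M = F × 0.427586 = 99.6307 × 0.427586 = 42.6007 kN·m.
A normal force at the bottom, 1.2 m from the hinge, must supply this moment: P = 42.6007/1.2 = 35.5006 kN.

P ≈ 35.5 kN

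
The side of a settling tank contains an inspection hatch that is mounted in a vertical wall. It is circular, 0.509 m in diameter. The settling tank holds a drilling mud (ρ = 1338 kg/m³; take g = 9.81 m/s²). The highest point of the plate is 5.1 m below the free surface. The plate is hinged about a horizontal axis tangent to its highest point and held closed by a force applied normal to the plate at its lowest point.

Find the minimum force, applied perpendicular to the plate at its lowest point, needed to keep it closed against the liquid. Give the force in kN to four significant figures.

γ = ρg = 1338 × 9.81 / 1000 = 13.12578 kN/m³.
The centroid is at the centre, 0.2545 m below the top of the plate, so the centroid depth is h_c = 5.1 + 0.2545 = 5.3545 m.
A = π(0.2545)² = 0.203482 m².
Resultant F = γ·h_c·A = 13.12578 × 5.3545 × 0.203482 = 14.3011 kN.
I_c = πr⁴/4 = π × 0.2545⁴/4 = 0.00329489 m⁴.
Centre of pressure: y_p = y_c + I_c/(y_c·A) = 5.3545 + 0.00329489/(5.3545 × 0.203482) = 5.3545 + 0.0030241 = 5.35752 m along the plane.
The resultant acts 0.2545 + 0.0030241 = 0.257524 m (along the plate) below the hinge at the top edge, so the moment about the hinge is M = F × 0.257524 = 14.3011 × 0.257524 = 3.68288 kN·m.
A normal force at the bottom, 0.509 m from the hinge, must supply this moment: P = 3.68288/0.509 = 7.23552 kN.

P ≈ 7.236 kN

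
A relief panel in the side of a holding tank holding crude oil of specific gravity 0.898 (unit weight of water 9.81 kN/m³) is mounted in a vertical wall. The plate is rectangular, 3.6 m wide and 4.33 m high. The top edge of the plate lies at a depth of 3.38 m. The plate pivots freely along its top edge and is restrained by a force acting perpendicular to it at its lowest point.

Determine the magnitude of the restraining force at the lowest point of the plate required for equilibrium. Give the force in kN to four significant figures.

γ = 0.898 × 9.81 = 8.80938 kN/m³.
The centroid lies 4.33/2 = 2.165 m below the top edge, so the centroid depth is h_c = 3.38 + 2.165 = 5.545 m.
A = 3.6 × 4.33 = 15.588 m².
Resultant F = γ·h_c·A = 8.80938 × 5.545 × 15.588 = 761.443 kN.
I_c = b·h³/12 = 3.6 × 4.33³/12 = 24.3548 m⁴.
Centre of pressure: y_p = y_c + I_c/(y_c·A) = 5.545 + 24.3548/(5.545 × 15.588) = 5.545 + 0.281769 = 5.82677 m along the plane.
The resultant acts 2.165 + 0.281769 = 2.44677 m (along the plate) below the hinge at the top edge, so the moment about the hinge is M = F × 2.44677 = 761.443 × 2.44677 = 1863.08 kN·m.
A normal force at the bottom, 4.33 m from the hinge, must supply this moment: P = 1863.08/4.33 = 430.273 kN.

P ≈ 430.3 kN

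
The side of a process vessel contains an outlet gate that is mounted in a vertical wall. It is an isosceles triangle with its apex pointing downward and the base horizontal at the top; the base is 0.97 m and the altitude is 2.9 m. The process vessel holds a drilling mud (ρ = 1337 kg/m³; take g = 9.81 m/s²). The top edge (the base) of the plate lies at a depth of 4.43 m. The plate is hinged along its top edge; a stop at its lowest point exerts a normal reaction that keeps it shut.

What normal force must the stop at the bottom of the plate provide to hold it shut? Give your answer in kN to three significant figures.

γ = ρg = 1337 × 9.81 / 1000 = 13.11597 kN/m³.
With the apex down, the centroid sits h/3 = 2.9/3 = 0.966667 m below the base (the top edge), so the centroid depth is h_c = 4.43 + 0.966667 = 5.39667 m.
A = ½ × 0.97 × 2.9 = 1.4065 m².
Resultant F = γ·h_c·A = 13.11597 × 5.39667 × 1.4065 = 99.5557 kN.
I_c = b·h³/36 = 0.97 × 2.9³/36 = 0.657148 m⁴.
Centre of pressure: y_p = y_c + I_c/(y_c·A) = 5.39667 + 0.657148/(5.39667 × 1.4065) = 5.39667 + 0.086576 = 5.48325 m along the plane.
The resultant acts 0.966667 + 0.086576 = 1.05324 m (along the plate) below the hinge at the top edge, so the moment about the hinge is M = F × 1.05324 = 99.5557 × 1.05324 = 104.856 kN·m.
A normal force at the bottom, 2.9 m from the hinge, must supply this moment: P = 104.856/2.9 = 36.1572 kN.

P ≈ 36.2 kN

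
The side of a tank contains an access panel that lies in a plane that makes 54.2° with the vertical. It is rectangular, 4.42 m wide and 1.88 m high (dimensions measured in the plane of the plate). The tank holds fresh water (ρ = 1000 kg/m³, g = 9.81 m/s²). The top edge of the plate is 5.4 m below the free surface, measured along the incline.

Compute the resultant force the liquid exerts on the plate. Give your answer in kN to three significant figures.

F ≈ 302 kN

γ = ρg = 1000 × 9.81 = 9810 N/m³ = 9.81 kN/m³.
The plate makes 54.2° with the vertical, i.e. θ = 90° − 54.2° = 35.8° to the horizontal. Measuring y along the incline from the free-surface line, vertical depth h = y·sinθ with sinθ = 0.584958.
The centroid lies 1.88/2 = 0.94 m below the top edge, so y_c = 5.4 + 0.94 = 6.34 m and h_c = 6.34 × 0.584958 = 3.70863 m.
A = 4.42 × 1.88 = 8.3096 m².
Resultant F = γ·h_c·A = 9.81 × 3.70863 × 8.3096 = 302.317 kN.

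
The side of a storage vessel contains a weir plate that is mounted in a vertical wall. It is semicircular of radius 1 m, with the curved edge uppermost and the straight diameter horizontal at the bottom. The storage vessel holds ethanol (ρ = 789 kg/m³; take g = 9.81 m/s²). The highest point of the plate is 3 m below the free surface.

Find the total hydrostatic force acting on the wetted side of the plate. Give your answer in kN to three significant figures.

γ = ρg = 789 × 9.81 / 1000 = 7.74009 kN/m³.
The centroid lies 4r/(3π) = 0.424413 m above the diameter, so r − 4r/(3π) = 1 − 0.424413 = 0.575587 m below the topmost point, so the centroid depth is h_c = 3 + 0.575587 = 3.57559 m.
A = πr²/2 = π × 1²/2 = 1.5708 m².
Resultant F = γ·h_c·A = 7.74009 × 3.57559 × 1.5708 = 43.4725 kN.

F ≈ 43.5 kN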